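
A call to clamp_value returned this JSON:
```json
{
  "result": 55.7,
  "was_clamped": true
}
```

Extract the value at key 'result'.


55.7


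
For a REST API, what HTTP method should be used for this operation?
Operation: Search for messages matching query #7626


GET = read, POST = create, PUT = update/replace, DELETE = remove
This operation is a read.
GET


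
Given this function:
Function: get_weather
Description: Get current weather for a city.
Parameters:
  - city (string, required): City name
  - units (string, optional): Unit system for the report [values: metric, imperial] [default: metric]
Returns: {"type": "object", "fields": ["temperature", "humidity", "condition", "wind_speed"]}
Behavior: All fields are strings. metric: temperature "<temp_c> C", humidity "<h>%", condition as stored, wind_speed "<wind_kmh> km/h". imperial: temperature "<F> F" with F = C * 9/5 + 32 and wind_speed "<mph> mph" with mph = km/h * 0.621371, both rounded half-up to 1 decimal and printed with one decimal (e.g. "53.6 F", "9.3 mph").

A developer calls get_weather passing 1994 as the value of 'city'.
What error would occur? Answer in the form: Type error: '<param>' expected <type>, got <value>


Spec: 'city' is declared as string; 1994 is an integer.
Type error: 'city' expected string, got 1994


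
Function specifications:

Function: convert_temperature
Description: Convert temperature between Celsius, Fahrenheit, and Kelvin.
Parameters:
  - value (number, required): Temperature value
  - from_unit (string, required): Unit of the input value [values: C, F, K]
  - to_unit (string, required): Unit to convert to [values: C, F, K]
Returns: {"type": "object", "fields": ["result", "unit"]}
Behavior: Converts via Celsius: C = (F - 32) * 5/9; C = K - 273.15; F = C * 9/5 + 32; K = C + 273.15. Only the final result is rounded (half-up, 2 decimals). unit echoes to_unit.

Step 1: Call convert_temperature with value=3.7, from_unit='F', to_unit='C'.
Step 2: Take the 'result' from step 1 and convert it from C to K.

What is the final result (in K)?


Step 1: convert_temperature(value=3.7, from_unit=F, to_unit=C)
  To C: (3.7 - 32) * 5/9 = -15.722222
  Target is C: -15.722222
  Round to 2 decimals: -15.72
  -> result = -15.72 C
Step 2: convert_temperature(value=-15.72, from_unit=C, to_unit=K)
  Input already in C: -15.72
  To K: -15.72 + 273.15 = 257.43
  Round to 2 decimals: 257.43
  -> result = 257.43 K
257.43 K


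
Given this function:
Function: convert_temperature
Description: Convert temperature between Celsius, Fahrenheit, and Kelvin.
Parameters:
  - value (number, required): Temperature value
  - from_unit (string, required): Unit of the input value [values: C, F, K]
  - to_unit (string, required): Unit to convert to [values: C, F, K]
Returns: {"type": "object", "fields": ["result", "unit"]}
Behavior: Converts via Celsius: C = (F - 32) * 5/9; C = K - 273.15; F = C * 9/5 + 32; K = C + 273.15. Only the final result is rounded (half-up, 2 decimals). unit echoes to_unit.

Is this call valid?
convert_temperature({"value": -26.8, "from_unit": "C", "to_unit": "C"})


Checking all required parameters present and types match... All valid.
Valid


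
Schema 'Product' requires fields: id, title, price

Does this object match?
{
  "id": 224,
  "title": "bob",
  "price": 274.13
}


Checking required fields... All present.
Valid - all required fields present


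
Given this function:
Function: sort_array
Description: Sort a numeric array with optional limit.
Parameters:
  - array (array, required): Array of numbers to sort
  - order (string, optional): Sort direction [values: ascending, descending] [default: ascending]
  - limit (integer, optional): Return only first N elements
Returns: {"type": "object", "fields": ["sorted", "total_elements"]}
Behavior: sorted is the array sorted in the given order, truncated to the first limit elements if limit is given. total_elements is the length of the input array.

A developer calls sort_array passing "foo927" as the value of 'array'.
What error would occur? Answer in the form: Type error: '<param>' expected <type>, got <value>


Spec: 'array' is declared as array; "foo927" is a string.
Type error: 'array' expected array, got "foo927"


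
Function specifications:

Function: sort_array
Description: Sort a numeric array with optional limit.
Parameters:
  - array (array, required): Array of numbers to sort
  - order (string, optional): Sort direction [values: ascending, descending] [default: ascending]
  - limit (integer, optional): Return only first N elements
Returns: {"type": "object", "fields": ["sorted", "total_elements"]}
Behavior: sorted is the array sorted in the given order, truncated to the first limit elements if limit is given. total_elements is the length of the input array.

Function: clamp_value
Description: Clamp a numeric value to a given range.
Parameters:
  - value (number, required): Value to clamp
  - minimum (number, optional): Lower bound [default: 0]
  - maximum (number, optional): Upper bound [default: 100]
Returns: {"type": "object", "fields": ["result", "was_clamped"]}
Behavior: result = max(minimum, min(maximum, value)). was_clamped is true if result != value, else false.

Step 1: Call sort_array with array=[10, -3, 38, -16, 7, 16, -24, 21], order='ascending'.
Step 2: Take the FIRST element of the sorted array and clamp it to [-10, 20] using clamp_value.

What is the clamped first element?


Step 1: sort_array(order=ascending)
  sorted: [-24, -16, -3, 7, 10, 16, 21, 38]
  -> first element = -24
Step 2: clamp_value(value=-24, minimum=-10, maximum=20)
  result = max(-10, min(20, -24)) = max(-10, -24) = -10
  was_clamped = (-10 != -24) = true
  -> result = -10
-10


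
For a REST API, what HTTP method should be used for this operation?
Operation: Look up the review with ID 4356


GET = read, POST = create, PUT = update/replace, DELETE = remove
This operation is a read.
GET


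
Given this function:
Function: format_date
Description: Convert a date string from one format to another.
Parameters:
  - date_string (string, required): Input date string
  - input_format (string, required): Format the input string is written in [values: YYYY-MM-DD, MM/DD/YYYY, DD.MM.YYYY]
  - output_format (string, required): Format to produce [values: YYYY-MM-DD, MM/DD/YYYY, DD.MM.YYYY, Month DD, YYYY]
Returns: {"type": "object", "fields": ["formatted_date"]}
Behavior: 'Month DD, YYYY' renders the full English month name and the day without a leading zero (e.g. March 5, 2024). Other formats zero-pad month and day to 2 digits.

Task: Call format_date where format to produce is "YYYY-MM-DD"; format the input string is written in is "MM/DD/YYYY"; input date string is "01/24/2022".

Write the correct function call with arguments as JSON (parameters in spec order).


Mapping each described value to its parameter name:
  'Format to produce' -> output_format = "YYYY-MM-DD"
  'Format the input string is written in' -> input_format = "MM/DD/YYYY"
  'Input date string' -> date_string = "01/24/2022"
format_date({"date_string": "01/24/2022", "input_format": "MM/DD/YYYY", "output_format": "YYYY-MM-DD"})


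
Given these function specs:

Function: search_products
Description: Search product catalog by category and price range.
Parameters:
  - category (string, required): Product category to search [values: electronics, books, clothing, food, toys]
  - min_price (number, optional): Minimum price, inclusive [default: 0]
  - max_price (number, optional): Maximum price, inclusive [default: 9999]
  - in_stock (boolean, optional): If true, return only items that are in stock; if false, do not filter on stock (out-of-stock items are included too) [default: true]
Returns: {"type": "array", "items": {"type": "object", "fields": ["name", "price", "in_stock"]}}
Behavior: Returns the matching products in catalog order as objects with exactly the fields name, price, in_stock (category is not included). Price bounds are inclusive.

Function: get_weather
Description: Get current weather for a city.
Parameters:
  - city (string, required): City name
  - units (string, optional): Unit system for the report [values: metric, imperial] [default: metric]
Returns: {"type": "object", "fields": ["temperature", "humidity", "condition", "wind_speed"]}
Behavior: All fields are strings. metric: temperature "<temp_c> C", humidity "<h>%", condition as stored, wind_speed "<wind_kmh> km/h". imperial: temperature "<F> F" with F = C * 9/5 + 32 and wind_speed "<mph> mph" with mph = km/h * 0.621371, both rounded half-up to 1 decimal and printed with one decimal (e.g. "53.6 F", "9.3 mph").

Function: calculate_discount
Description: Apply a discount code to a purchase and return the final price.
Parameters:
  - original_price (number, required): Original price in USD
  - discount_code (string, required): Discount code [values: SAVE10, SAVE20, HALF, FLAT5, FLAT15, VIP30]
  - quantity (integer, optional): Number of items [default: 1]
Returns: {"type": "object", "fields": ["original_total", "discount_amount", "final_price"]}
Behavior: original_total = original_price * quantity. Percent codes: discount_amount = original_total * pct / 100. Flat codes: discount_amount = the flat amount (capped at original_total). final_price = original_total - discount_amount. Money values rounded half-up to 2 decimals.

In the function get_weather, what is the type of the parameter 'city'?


The get_weather spec declares:
  - city (string, required): City name
Type:
string


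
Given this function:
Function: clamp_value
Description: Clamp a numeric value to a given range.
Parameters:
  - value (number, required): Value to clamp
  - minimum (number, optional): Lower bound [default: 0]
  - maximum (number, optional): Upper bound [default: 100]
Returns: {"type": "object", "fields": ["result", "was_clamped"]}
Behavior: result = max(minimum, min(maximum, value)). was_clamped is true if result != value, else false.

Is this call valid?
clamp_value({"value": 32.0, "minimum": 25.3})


Checking all required parameters present and types match... All valid.
Valid


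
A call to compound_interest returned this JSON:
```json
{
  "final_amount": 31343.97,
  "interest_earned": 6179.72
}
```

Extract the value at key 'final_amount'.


31343.97


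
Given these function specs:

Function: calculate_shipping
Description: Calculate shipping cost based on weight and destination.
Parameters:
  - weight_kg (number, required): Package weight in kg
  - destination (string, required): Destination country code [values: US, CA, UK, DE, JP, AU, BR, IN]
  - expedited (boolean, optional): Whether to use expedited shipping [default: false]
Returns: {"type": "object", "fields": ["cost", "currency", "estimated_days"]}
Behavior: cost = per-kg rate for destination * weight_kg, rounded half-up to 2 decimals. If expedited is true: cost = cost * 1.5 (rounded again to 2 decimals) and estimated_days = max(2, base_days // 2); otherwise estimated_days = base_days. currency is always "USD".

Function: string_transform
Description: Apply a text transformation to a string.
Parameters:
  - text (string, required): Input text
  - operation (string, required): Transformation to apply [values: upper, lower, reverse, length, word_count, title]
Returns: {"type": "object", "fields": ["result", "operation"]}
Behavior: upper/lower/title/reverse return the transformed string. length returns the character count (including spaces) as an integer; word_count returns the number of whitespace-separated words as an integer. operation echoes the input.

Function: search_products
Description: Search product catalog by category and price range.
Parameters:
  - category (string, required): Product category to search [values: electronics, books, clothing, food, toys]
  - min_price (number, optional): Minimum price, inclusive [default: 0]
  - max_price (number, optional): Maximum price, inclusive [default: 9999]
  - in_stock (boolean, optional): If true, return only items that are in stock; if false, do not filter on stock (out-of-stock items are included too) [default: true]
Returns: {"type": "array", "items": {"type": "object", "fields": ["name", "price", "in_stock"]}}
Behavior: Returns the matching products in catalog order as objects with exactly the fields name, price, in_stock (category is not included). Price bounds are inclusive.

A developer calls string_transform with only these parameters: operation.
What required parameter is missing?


Required parameters: text, operation
Provided: operation
Missing: text
text


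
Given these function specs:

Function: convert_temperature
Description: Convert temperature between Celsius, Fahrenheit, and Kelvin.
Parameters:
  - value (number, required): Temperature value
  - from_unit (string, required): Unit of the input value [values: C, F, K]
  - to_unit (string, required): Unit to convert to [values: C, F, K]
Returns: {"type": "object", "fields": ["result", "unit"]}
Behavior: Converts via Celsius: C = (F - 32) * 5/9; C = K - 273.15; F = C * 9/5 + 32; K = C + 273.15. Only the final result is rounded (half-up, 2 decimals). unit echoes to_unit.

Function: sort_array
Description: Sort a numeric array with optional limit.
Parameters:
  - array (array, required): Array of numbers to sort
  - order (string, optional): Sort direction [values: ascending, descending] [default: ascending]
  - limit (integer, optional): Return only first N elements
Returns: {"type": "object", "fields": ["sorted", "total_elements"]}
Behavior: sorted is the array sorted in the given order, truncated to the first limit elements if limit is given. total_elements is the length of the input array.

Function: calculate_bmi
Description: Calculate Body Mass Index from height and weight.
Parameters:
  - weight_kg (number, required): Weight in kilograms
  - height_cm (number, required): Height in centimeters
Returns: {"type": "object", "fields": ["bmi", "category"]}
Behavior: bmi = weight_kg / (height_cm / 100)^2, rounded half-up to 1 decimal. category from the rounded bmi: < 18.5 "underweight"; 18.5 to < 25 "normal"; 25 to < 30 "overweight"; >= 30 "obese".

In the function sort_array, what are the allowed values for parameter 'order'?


The sort_array spec declares:
  - order (string, optional): Sort direction [values: ascending, descending] [default: ascending]
Allowed values:
ascending, descending


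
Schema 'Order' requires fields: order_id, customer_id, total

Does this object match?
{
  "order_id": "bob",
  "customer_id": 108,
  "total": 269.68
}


Checking required fields... All present.
Valid - all required fields present


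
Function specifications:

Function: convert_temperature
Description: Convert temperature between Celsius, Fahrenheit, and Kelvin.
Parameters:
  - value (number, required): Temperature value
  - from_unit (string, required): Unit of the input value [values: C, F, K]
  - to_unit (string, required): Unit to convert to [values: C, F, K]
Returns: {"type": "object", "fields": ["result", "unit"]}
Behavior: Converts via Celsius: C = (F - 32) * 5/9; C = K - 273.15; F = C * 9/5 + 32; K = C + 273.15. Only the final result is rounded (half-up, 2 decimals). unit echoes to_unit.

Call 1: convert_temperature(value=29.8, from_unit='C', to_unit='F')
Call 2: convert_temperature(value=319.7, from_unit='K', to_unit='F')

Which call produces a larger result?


Call 1:
  Input already in C: 29.8
  To F: 29.8 * 9/5 + 32 = 85.64
  Round to 2 decimals: 85.64
  -> 85.64 F
Call 2:
  To C: 319.7 - 273.15 = 46.55
  To F: 46.55 * 9/5 + 32 = 115.79
  Round to 2 decimals: 115.79
  -> 115.79 F
Call 2 (115.79 F)


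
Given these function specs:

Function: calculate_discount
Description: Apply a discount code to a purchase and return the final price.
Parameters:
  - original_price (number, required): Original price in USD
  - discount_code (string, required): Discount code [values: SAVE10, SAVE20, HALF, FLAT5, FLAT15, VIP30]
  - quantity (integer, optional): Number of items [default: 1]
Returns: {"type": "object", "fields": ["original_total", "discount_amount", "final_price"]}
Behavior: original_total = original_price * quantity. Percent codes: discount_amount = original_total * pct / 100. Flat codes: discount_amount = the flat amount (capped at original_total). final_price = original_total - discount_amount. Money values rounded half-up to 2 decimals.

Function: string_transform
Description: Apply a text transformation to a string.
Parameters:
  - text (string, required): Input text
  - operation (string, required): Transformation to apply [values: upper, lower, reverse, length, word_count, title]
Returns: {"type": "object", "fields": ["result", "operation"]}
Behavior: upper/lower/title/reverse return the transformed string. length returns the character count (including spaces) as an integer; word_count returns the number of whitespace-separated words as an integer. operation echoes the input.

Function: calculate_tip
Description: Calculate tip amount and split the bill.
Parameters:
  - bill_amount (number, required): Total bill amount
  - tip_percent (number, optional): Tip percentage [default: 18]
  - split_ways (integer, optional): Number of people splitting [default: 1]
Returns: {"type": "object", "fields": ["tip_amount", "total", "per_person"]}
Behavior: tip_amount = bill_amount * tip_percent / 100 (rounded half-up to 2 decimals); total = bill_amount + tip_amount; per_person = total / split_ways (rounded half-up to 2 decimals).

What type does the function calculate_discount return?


The calculate_discount spec declares Returns: {"type": "object", "fields": ["original_total", "discount_amount", "final_price"]}
Type:
object


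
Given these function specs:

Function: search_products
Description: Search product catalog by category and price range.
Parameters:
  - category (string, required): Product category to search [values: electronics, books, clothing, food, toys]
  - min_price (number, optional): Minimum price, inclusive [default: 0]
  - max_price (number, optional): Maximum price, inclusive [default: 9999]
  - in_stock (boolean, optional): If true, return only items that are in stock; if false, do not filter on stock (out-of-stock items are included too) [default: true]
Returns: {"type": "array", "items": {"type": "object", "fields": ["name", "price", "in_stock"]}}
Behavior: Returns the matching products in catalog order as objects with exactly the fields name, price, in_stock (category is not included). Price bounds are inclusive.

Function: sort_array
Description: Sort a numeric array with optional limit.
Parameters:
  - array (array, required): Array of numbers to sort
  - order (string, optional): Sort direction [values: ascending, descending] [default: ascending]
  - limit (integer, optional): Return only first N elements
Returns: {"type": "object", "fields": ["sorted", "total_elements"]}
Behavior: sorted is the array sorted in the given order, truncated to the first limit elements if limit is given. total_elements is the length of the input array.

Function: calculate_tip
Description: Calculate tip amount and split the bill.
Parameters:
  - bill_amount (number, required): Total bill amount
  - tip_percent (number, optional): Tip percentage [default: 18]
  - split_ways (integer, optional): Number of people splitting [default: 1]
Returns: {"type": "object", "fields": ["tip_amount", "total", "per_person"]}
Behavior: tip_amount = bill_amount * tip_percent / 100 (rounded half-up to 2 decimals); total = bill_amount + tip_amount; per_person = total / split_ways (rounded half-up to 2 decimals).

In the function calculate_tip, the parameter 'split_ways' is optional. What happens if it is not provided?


The calculate_tip spec declares:
  - split_ways (integer, optional): Number of people splitting [default: 1]
It defaults to 1


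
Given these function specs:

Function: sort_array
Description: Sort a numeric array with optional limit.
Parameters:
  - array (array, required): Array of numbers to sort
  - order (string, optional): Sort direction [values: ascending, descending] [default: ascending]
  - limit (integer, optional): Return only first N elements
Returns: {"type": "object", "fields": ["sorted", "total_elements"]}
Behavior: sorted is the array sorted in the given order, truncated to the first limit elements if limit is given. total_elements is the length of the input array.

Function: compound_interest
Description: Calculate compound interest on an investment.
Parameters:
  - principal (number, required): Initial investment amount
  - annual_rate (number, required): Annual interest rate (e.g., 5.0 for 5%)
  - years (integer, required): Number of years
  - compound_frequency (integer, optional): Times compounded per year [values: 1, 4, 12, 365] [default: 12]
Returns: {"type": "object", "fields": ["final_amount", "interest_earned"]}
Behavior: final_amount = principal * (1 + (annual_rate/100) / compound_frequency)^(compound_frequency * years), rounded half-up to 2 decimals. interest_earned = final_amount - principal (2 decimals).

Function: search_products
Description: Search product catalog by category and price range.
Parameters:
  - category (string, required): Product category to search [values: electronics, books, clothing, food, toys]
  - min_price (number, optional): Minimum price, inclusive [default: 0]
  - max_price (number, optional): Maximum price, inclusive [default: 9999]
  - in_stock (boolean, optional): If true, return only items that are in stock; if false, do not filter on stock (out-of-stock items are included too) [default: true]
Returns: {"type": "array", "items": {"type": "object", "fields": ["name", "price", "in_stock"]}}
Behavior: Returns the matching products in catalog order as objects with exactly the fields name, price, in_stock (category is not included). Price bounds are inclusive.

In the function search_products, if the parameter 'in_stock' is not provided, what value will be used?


The search_products spec declares:
  - in_stock (boolean, optional): If true, return only items that are in stock; if false, do not filter on stock (out-of-stock items are included too) [default: true]
Default:
true


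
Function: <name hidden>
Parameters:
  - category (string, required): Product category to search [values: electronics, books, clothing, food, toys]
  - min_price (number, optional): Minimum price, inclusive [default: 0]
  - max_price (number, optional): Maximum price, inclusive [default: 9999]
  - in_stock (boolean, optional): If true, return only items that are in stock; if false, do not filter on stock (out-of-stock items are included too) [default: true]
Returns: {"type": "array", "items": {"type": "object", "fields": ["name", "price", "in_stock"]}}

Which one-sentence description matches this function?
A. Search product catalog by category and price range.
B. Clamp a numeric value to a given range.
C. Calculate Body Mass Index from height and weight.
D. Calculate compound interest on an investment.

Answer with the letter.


Parameters category, min_price, max_price, in_stock and return "array" fit: Search product catalog by category and price range.
A


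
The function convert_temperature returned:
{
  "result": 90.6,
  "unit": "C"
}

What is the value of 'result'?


90.6


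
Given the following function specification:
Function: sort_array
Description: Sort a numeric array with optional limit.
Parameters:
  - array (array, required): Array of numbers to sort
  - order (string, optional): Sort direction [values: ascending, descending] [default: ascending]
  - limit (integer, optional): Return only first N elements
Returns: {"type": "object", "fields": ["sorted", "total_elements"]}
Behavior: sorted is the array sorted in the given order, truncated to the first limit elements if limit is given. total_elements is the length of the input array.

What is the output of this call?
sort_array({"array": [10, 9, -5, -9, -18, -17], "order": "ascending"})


sorted ascending: [-18, -17, -9, -5, 9, 10]
total_elements = len(input) = 6
Output:
{"sorted": [-18, -17, -9, -5, 9, 10], "total_elements": 6}


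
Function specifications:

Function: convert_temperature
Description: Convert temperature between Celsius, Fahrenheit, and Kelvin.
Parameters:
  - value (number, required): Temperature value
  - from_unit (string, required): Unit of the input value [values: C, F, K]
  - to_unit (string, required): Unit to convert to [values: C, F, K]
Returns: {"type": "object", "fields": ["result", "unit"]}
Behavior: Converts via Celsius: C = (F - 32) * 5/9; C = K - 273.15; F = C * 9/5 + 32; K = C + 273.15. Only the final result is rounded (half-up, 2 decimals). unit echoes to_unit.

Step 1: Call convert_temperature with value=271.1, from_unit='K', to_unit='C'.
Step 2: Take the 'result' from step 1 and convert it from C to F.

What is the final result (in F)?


Step 1: convert_temperature(value=271.1, from_unit=K, to_unit=C)
  To C: 271.1 - 273.15 = -2.05
  Target is C: -2.05
  Round to 2 decimals: -2.05
  -> result = -2.05 C
Step 2: convert_temperature(value=-2.05, from_unit=C, to_unit=F)
  Input already in C: -2.05
  To F: -2.05 * 9/5 + 32 = 28.31
  Round to 2 decimals: 28.31
  -> result = 28.31 F
28.31 F


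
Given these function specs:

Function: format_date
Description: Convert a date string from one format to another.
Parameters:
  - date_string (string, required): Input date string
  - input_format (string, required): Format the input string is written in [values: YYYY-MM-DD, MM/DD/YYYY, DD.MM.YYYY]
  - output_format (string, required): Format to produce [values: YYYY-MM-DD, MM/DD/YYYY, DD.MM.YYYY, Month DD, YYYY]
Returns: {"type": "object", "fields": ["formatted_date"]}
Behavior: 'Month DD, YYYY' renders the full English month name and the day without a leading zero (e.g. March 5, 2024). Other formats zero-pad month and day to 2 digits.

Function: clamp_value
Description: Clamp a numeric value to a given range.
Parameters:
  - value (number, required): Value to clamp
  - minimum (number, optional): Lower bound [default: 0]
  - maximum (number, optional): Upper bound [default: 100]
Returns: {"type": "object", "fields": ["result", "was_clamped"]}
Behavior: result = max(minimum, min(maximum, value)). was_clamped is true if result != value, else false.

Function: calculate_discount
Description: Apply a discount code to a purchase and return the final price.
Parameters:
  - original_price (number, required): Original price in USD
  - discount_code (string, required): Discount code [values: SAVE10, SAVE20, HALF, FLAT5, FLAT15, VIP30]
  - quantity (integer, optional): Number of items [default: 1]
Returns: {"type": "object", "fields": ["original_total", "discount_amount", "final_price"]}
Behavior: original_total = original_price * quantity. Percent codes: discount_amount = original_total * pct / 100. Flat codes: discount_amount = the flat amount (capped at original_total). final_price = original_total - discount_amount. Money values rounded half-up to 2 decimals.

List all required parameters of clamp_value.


Parameters of clamp_value and their required/optional flag:
  value: required
  minimum: optional
  maximum: optional
value


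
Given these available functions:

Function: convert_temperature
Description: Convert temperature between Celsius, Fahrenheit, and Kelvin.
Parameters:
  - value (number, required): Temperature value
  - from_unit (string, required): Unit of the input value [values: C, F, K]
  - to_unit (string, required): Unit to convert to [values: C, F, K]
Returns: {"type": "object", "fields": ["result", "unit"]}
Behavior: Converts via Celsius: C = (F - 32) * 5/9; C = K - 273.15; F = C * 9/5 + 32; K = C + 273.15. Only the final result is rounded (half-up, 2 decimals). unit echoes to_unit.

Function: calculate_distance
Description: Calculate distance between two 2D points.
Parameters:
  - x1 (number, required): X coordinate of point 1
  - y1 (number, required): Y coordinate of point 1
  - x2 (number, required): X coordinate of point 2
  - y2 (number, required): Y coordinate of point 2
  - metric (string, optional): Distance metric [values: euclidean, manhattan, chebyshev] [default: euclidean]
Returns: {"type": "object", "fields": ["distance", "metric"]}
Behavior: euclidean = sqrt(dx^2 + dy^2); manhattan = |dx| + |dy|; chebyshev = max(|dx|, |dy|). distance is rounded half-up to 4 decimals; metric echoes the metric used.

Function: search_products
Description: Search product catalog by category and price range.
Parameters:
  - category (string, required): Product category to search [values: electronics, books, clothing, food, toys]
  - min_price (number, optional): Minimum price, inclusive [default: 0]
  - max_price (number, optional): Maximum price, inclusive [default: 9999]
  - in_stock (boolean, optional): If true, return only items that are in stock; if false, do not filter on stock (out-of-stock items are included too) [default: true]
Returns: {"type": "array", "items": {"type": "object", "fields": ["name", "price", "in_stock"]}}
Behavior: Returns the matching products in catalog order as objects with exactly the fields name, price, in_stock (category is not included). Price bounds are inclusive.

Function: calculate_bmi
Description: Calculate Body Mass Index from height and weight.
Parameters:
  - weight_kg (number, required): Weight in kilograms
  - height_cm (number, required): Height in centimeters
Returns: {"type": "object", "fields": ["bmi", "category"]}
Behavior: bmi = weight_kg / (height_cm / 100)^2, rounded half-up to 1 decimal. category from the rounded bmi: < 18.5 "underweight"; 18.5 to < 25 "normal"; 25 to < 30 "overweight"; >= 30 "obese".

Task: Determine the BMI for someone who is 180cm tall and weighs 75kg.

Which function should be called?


The task needs a function whose description is: Calculate Body Mass Index from height and weight.
calculate_bmi


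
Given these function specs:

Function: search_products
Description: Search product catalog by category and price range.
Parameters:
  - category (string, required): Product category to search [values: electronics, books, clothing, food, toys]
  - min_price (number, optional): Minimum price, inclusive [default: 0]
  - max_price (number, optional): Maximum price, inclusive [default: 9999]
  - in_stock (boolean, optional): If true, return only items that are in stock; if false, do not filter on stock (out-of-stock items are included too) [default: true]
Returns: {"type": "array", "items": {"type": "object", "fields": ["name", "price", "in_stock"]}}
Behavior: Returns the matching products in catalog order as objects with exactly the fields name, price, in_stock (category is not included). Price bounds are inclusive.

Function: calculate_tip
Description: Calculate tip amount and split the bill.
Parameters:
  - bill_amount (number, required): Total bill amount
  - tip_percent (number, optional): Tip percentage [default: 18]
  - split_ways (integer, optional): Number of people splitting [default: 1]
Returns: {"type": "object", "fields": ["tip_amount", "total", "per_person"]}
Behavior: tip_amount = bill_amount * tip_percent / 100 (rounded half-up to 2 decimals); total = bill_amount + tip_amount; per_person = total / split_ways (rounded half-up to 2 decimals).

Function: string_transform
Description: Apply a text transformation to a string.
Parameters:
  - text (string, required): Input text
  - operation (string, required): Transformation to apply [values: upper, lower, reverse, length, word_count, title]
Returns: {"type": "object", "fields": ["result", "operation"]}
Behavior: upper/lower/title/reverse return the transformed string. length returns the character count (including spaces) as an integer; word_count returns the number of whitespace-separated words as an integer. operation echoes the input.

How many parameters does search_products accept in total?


Parameters of search_products: category (required), min_price (optional), max_price (optional), in_stock (optional)
Total:
4


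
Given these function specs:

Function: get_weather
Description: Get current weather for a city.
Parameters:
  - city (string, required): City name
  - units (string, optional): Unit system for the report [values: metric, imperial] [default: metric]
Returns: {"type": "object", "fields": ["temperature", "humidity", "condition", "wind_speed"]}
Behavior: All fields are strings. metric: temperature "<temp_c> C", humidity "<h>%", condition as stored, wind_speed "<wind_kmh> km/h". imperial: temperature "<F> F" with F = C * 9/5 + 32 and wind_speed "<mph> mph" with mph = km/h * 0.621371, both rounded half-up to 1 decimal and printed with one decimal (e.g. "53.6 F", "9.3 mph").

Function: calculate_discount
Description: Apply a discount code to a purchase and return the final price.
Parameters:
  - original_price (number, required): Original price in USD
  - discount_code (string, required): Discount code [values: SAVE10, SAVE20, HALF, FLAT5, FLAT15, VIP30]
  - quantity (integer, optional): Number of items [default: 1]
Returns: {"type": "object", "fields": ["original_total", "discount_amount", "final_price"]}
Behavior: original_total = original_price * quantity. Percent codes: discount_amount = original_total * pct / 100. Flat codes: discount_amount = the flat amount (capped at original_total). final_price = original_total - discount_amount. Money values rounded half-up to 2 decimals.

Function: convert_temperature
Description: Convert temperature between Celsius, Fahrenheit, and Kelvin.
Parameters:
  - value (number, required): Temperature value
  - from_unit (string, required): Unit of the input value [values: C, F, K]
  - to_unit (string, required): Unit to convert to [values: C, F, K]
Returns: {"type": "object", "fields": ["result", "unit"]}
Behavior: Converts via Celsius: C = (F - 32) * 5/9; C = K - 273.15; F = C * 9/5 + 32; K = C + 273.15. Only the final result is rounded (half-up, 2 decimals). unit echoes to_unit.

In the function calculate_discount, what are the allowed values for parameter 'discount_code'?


The calculate_discount spec declares:
  - discount_code (string, required): Discount code [values: SAVE10, SAVE20, HALF, FLAT5, FLAT15, VIP30]
Allowed values:
SAVE10, SAVE20, HALF, FLAT5, FLAT15, VIP30


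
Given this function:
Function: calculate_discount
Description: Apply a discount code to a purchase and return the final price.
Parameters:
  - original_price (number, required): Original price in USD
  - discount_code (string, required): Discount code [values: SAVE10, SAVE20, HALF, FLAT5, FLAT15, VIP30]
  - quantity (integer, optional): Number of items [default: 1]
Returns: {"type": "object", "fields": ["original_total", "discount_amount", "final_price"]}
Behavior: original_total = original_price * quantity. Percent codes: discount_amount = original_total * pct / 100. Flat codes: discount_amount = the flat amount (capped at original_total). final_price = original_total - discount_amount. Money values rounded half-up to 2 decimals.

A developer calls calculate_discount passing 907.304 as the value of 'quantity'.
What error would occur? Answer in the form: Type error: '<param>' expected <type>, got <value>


Spec: 'quantity' is declared as integer; 907.304 is a non-integer number.
Type error: 'quantity' expected integer, got 907.304


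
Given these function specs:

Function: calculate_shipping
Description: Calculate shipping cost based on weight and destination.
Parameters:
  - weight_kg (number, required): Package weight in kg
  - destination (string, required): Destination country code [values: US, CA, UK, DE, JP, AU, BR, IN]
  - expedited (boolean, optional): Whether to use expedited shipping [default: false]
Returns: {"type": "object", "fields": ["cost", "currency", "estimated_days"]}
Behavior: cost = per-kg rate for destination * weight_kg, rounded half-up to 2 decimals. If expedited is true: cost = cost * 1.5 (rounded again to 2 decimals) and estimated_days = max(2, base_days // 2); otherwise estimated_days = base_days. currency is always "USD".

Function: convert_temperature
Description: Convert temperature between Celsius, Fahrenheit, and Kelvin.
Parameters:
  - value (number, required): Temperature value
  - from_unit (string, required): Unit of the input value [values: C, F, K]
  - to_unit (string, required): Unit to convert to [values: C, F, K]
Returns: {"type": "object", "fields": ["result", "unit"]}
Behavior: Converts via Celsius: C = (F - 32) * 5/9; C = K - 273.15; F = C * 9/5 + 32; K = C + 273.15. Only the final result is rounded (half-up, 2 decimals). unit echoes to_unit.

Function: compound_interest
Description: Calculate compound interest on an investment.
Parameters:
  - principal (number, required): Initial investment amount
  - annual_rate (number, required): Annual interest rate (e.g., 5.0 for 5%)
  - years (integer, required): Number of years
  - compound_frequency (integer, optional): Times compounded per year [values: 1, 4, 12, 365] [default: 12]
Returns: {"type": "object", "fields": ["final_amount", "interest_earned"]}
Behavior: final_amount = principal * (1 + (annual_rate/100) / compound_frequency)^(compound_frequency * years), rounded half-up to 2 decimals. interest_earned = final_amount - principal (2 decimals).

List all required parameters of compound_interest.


Parameters of compound_interest and their required/optional flag:
  principal: required
  annual_rate: required
  years: required
  compound_frequency: optional
annual_rate, principal, years


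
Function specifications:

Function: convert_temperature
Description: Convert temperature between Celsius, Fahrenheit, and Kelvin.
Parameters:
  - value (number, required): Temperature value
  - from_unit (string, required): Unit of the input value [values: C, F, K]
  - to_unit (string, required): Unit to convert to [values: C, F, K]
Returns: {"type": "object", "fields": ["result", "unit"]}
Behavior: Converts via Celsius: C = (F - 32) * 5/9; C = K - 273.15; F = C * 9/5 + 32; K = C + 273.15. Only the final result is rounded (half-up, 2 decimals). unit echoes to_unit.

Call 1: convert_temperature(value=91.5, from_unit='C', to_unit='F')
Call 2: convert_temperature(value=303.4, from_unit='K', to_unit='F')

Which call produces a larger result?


Call 1:
  Input already in C: 91.5
  To F: 91.5 * 9/5 + 32 = 196.7
  Round to 2 decimals: 196.7
  -> 196.7 F
Call 2:
  To C: 303.4 - 273.15 = 30.25
  To F: 30.25 * 9/5 + 32 = 86.45
  Round to 2 decimals: 86.45
  -> 86.45 F
Call 1 (196.7 F)


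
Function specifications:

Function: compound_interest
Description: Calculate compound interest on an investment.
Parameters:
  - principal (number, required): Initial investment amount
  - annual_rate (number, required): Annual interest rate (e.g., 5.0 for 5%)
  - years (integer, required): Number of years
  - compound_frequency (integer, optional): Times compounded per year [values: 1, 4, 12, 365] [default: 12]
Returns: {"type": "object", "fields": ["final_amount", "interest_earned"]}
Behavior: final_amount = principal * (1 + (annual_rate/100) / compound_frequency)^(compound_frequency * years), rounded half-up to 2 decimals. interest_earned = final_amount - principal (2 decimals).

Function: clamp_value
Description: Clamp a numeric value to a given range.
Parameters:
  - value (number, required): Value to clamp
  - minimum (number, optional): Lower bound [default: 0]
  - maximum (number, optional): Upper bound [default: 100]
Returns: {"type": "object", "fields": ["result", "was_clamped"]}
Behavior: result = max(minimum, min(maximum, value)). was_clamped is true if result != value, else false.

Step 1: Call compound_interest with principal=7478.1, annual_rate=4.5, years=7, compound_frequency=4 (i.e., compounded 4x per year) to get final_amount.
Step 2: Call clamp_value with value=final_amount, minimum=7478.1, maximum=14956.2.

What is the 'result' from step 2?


Step 1: compound_interest
  rate per period = 4.5/100/4 = 0.01125 (keep full precision); periods = 4 * 7 = 28
  (1 + 0.01125)^28 = 1.36785156
  final_amount = 7478.1 * 1.36785156 = 10228.930734 -> 10228.93
  interest_earned = 10228.93 - 7478.10 = 2750.83
  -> final_amount = 10228.93
Step 2: clamp_value(value=10228.93, minimum=7478.1, maximum=14956.2)
  result = max(7478.1, min(14956.2, 10228.93)) = max(7478.1, 10228.93) = 10228.93
  was_clamped = (10228.93 != 10228.93) = false
  -> result = 10228.93
10228.93


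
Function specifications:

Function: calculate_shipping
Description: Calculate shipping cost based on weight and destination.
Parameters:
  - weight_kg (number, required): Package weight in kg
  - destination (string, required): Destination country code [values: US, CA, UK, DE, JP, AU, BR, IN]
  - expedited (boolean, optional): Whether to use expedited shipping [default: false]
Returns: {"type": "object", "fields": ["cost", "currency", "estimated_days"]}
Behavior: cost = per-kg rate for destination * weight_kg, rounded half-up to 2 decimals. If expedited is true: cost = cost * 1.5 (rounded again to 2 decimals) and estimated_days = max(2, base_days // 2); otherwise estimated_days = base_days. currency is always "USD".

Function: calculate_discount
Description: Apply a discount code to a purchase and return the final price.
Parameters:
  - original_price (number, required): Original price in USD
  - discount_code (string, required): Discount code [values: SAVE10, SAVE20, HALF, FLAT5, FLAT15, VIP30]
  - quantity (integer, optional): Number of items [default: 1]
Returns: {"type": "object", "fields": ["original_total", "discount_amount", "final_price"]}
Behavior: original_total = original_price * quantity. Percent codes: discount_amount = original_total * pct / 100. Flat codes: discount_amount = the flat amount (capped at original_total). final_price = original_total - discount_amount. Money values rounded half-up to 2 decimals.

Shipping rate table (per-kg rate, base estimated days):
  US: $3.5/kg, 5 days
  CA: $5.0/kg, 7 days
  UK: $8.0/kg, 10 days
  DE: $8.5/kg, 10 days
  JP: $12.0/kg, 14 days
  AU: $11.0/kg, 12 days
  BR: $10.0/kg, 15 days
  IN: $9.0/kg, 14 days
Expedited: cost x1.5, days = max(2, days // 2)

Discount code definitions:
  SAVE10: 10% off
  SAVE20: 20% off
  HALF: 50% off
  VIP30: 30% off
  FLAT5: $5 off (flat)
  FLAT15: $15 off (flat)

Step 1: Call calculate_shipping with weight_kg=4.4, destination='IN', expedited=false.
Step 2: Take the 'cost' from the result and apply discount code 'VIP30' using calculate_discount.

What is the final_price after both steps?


Step 1: calculate_shipping(weight_kg=4.4, destination=IN, expedited=false)
  Rate for IN: $9.0/kg, base 14 days
  cost = 9.0 * 4.4 = 39.6 -> 39.60
  expedited not set/false: estimated_days = 14
  -> cost = 39.60 USD
Step 2: calculate_discount(original_price=39.6, discount_code=VIP30, quantity=1)
  original_total = 39.6 * 1 = 39.60
  VIP30 = 30% off: discount_amount = 39.60 * 30/100 = 11.88 -> 11.88
  final_price = 39.60 - 11.88 = 27.72
  -> final_price = 27.72
$27.72
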